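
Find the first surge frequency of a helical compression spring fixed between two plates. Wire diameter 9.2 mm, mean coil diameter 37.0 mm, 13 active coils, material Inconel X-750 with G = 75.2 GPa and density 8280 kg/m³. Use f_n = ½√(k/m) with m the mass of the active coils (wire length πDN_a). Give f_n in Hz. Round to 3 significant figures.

k = Gd⁴/(8D³N_a) = (75.2×10³)(9.2⁴)/(8·37.0³·13) = 102.27 N/mm = 1.0227e+05 N/m
Wire length L = πDN_a = π·37.0·13 = 1511.1 mm
m = ρ·(πd²/4)·L = 8280 × 66.476×10⁻⁶ m² × 1.5111 m = 0.83175 kg
f_n = ½√(k/m) = 0.5·√(1.0227e+05/0.83175) = 0.5·√(1.2295e+05) = 175.32 Hz

175 Hz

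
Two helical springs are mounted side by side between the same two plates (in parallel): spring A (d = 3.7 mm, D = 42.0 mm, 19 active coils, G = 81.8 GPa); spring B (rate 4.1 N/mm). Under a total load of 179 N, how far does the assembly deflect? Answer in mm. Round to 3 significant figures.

32.8 mm

k_A = Gd⁴/(8D³N_a) = (81.8×10³)(3.7⁴)/(8·42.0³·19) = 1.3613 N/mm
Parallel: k_eq = 1.3613 + 4.1 = 5.4613 N/mm
δ = F/k_eq = 179/5.4613 = 32.776 mm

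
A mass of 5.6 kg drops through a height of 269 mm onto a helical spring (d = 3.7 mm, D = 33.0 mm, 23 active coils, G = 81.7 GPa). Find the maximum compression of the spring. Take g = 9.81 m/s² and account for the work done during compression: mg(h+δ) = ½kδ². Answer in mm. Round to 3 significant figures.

139 mm

k = Gd⁴/(8D³N_a) = (81.7×10³)(3.7⁴)/(8·33.0³·23) = 2.3156 N/mm
W = mg = 5.6 × 9.81 = 54.936 N
½kδ² − Wδ − Wh = 0 → δ = (W + √(W² + 2kWh))/k
δ = (54.936 + √(3018 + 68439.8))/2.3156 = (54.936 + 267.32)/2.3156 = 139.16 mm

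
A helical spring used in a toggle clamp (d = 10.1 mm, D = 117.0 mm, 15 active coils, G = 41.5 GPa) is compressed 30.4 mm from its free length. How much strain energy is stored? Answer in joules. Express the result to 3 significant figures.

1.04 J

k = Gd⁴/(8D³N_a) = (41.5×10³)(10.1⁴)/(8·117.0³·15) = 2.247 N/mm
U = ½kδ² = 0.5 × 2.247 × 30.4² = 1038.3 N·mm = 1.0383 J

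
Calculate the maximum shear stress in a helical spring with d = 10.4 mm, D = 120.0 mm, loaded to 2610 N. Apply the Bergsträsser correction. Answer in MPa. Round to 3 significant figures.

Spring index C = D/d = 120.0/10.4 = 11.5385
K_B = (4C+2)/(4C−3) = 48.154/43.154 = 1.1159
τ₀ = 8FD/(πd³) = 8·2610·120.0/(π·10.4³) = 2.5056e+06/3533.9 = 709.03 MPa
τ_max = K·τ₀ = 1.1159 × 709.03 = 791.18 MPa

791 MPa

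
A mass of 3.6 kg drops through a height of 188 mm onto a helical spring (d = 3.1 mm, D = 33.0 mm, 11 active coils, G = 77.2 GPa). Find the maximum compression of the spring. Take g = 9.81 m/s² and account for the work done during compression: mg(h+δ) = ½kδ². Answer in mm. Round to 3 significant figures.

94.0 mm

k = Gd⁴/(8D³N_a) = (77.2×10³)(3.1⁴)/(8·33.0³·11) = 2.2544 N/mm
W = mg = 3.6 × 9.81 = 35.316 N
½kδ² − Wδ − Wh = 0 → δ = (W + √(W² + 2kWh))/k
δ = (35.316 + √(1247.2 + 29936.4))/2.2544 = (35.316 + 176.59)/2.2544 = 93.994 mm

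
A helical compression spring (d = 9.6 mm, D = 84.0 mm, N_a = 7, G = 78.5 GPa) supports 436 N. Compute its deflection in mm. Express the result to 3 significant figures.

21.7 mm

k = Gd⁴/(8D³N_a) = (78.5×10³)(9.6⁴)/(8·84.0³·7) = 20.088 N/mm
δ = F/k = 436 / 20.088 = 21.705 mm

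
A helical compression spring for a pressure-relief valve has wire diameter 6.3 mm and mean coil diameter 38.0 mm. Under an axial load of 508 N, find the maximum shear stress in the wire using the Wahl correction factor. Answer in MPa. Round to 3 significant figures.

Spring index C = D/d = 38.0/6.3 = 6.0317
K_W = (4C−1)/(4C−4) + 0.615/C = 23.127/20.127 + 0.1020 = 1.2510
τ₀ = 8FD/(πd³) = 8·508·38.0/(π·6.3³) = 154432/785.55 = 196.59 MPa
τ_max = K·τ₀ = 1.2510 × 196.59 = 245.94 MPa

246 MPa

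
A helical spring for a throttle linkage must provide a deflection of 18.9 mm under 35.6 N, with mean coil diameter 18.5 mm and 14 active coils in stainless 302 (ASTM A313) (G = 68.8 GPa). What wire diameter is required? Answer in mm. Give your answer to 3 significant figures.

2.10 mm

Required rate k = F/δ = 35.6/18.9 = 1.8836 N/mm
d = (8D³N_a·k / G)^(1/4) = (8·18.5³·14·1.8836 / (68.8×10³))^0.25
  = (19.415)^0.25 = 2.0991 mm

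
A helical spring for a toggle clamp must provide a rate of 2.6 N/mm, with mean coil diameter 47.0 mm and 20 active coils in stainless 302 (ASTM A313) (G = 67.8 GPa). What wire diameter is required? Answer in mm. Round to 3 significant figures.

5.02 mm

d = (8D³N_a·k / G)^(1/4) = (8·47.0³·20·2.6 / (67.8×10³))^0.25
  = (637.03)^0.25 = 5.0239 mm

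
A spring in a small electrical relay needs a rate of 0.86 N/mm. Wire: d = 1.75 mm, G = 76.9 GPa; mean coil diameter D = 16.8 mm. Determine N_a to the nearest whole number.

22

N_a = Gd⁴/(8D³k) = (76.9×10³ × 1.75⁴)/(8 × 16.8³ × 0.86)
    = 721238 / 32622.4 = 22.11 → 22 coils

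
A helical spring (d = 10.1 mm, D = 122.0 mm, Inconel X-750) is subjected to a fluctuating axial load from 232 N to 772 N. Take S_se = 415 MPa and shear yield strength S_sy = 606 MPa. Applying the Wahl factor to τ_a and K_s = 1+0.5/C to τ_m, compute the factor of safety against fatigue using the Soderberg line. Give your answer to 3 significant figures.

C = D/d = 122.0/10.1 = 12.0792; K_W = (4C−1)/(4C−4)+0.615/C = 1.1186; K_s = 1+0.5/C = 1.0414
F_a = (F_max−F_min)/2 = 270 N; F_m = (F_max+F_min)/2 = 502 N
τ_a = K_W·8F_aD/(πd³) = 1.1186 × 81.414 = 91.07 MPa
τ_m = K_s·8F_mD/(πd³) = 1.0414 × 151.37 = 157.64 MPa
Soderberg: 1/n_f = τ_a/S_se + τ_m/S_sy = 91.07/415 + 157.64/606 = 0.21945 + 0.26012 = 0.47957
n_f = 1/0.47957 = 2.085

2.09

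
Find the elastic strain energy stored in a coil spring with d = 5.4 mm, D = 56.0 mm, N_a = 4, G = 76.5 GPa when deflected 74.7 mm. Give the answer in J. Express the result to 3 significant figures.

k = Gd⁴/(8D³N_a) = (76.5×10³)(5.4⁴)/(8·56.0³·4) = 11.575 N/mm
U = ½kδ² = 0.5 × 11.575 × 74.7² = 32295 N·mm = 32.295 J

32.3 J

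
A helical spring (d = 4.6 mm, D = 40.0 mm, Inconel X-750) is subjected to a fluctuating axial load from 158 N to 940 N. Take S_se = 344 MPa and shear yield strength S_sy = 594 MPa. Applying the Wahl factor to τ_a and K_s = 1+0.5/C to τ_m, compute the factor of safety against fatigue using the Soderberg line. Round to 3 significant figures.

C = D/d = 40.0/4.6 = 8.6957; K_W = (4C−1)/(4C−4)+0.615/C = 1.1682; K_s = 1+0.5/C = 1.0575
F_a = (F_max−F_min)/2 = 391 N; F_m = (F_max+F_min)/2 = 549 N
τ_a = K_W·8F_aD/(πd³) = 1.1682 × 409.17 = 477.98 MPa
τ_m = K_s·8F_mD/(πd³) = 1.0575 × 574.51 = 607.55 MPa
Soderberg: 1/n_f = τ_a/S_se + τ_m/S_sy = 477.98/344 + 607.55/594 = 1.38949 + 1.02281 = 2.4123
n_f = 1/2.4123 = 0.4145

0.415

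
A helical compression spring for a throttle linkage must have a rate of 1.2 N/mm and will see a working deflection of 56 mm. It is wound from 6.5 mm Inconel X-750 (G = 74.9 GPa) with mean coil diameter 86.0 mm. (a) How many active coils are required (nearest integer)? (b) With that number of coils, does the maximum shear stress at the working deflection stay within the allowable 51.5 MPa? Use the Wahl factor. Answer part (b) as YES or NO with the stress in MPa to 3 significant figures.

(a) 22 coils; (b) NO, τ_max = 59.1 MPa

N_a = Gd⁴/(8D³k) = (74.9×10³)(6.5⁴)/(8·86.0³·1.2) = 21.9 → N_a = 22
Actual rate k = Gd⁴/(8D³·22) = 1.1943 N/mm
Working load F = kδ = 1.1943·56 = 66.883 N
C = 86.0/6.5 = 13.2308; K_W = (4C−1)/(4C−4)+0.615/C = 1.1078
τ_max = K_W·8FD/(πd³) = 1.1078·53.335 = 59.085 MPa
τ_max > 51.5 MPa → exceeds allowable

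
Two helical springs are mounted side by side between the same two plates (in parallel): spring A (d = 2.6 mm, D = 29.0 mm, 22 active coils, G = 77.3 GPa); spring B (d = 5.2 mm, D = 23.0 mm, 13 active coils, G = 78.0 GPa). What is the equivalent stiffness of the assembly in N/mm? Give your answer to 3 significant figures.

45.9 N/mm

k_A = Gd⁴/(8D³N_a) = (77.3×10³)(2.6⁴)/(8·29.0³·22) = 0.82294 N/mm
k_B = Gd⁴/(8D³N_a) = (78.0×10³)(5.2⁴)/(8·23.0³·13) = 45.07 N/mm
Parallel: k_eq = 0.82294 + 45.07 = 45.893 N/mm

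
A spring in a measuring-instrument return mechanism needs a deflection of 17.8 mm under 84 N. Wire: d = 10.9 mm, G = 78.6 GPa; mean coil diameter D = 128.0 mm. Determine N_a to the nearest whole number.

Required rate k = F/δ = 84/17.8 = 4.7191 N/mm
N_a = Gd⁴/(8D³k) = (78.6×10³ × 10.9⁴)/(8 × 128.0³ × 4.7191)
    = 1.1095e+09 / 7.91734e+07 = 14.01 → 14 coils

14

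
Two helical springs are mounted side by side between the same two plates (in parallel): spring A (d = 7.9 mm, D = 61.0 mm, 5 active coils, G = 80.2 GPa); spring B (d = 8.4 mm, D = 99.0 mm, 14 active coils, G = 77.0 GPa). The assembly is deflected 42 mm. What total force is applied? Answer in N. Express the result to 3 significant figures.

1590 N

k_A = Gd⁴/(8D³N_a) = (80.2×10³)(7.9⁴)/(8·61.0³·5) = 34.406 N/mm
k_B = Gd⁴/(8D³N_a) = (77.0×10³)(8.4⁴)/(8·99.0³·14) = 3.5276 N/mm
Parallel: k_eq = 34.406 + 3.5276 = 37.934 N/mm
F = k_eq·δ = 37.934·42 = 1593.2 N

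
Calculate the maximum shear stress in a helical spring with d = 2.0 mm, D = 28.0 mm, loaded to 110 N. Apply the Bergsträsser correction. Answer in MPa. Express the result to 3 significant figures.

Spring index C = D/d = 28.0/2.0 = 14.0000
K_B = (4C+2)/(4C−3) = 58.000/53.000 = 1.0943
τ₀ = 8FD/(πd³) = 8·110·28.0/(π·2.0³) = 24640/25.133 = 980.39 MPa
τ_max = K·τ₀ = 1.0943 × 980.39 = 1072.9 MPa

1070 MPa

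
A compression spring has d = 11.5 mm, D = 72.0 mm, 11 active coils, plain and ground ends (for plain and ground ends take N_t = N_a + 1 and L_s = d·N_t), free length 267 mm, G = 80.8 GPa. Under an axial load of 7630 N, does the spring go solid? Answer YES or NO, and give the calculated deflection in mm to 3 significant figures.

YES, δ = 177 mm

k = Gd⁴/(8D³N_a) = (80.8×10³)(11.5⁴)/(8·72.0³·11) = 43.025 N/mm
N_t = 12; L_s = 11.5·12 = 138 mm; δ_solid = L₀ − L_s = 267 − 138 = 129 mm
δ = F/k = 7630/43.025 = 177.34 mm
δ ≥ δ_solid → spring goes solid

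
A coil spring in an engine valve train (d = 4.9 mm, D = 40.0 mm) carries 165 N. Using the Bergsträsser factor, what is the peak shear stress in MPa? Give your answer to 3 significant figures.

Spring index C = D/d = 40.0/4.9 = 8.1633
K_B = (4C+2)/(4C−3) = 34.653/29.653 = 1.1686
τ₀ = 8FD/(πd³) = 8·165·40.0/(π·4.9³) = 52800/369.61 = 142.86 MPa
τ_max = K·τ₀ = 1.1686 × 142.86 = 166.94 MPa

167 MPa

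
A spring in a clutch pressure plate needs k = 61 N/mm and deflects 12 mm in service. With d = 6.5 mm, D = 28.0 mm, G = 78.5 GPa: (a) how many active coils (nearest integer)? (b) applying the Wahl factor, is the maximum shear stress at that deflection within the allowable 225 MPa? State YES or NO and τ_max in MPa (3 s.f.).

N_a = Gd⁴/(8D³k) = (78.5×10³)(6.5⁴)/(8·28.0³·61) = 13.08 → N_a = 13
Actual rate k = Gd⁴/(8D³·13) = 61.378 N/mm
Working load F = kδ = 61.378·12 = 736.54 N
C = 28.0/6.5 = 4.3077; K_W = (4C−1)/(4C−4)+0.615/C = 1.3695
τ_max = K_W·8FD/(πd³) = 1.3695·191.23 = 261.89 MPa
τ_max > 225 MPa → exceeds allowable

(a) 13 coils; (b) NO, τ_max = 262 MPa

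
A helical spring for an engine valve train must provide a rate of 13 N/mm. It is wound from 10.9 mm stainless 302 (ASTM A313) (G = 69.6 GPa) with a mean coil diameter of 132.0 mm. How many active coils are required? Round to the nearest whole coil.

4

N_a = Gd⁴/(8D³k) = (69.6×10³ × 10.9⁴)/(8 × 132.0³ × 13)
    = 9.82461e+08 / 2.39197e+08 = 4.107 → 4 coils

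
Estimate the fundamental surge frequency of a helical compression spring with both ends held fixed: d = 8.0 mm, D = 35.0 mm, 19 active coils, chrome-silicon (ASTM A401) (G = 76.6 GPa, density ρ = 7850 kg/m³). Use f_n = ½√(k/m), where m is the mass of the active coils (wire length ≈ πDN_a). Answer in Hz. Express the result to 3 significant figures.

121 Hz

k = Gd⁴/(8D³N_a) = (76.6×10³)(8.0⁴)/(8·35.0³·19) = 48.144 N/mm = 48144 N/m
Wire length L = πDN_a = π·35.0·19 = 2089.2 mm
m = ρ·(πd²/4)·L = 7850 × 50.265×10⁻⁶ m² × 2.0892 m = 0.82435 kg
f_n = ½√(k/m) = 0.5·√(48144/0.82435) = 0.5·√(58402) = 120.83 Hz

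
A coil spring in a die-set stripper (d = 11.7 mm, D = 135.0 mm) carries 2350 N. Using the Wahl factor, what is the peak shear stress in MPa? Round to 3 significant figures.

567 MPa

Spring index C = D/d = 135.0/11.7 = 11.5385
K_W = (4C−1)/(4C−4) + 0.615/C = 45.154/42.154 + 0.0533 = 1.1245
τ₀ = 8FD/(πd³) = 8·2350·135.0/(π·11.7³) = 2.538e+06/5031.6 = 504.41 MPa
τ_max = K·τ₀ = 1.1245 × 504.41 = 567.19 MPa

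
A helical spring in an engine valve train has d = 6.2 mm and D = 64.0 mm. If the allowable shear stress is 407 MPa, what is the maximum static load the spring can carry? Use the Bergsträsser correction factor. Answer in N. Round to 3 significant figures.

526 N

C = D/d = 64.0/6.2 = 10.3226
K_B = (4C+2)/(4C−3) = 43.290/38.290 = 1.1306
τ_max = K·8FD/(πd³) → F_max = τ_allow·πd³/(8DK)
F_max = 407·π·6.2³/(8·64.0·1.1306) = 3.0473e+05/578.86 = 526.44 N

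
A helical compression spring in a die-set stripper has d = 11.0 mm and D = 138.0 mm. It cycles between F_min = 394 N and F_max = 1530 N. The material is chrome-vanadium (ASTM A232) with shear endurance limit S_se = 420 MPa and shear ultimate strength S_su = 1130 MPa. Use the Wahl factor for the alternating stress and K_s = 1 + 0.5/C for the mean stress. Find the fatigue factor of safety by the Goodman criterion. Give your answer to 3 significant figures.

C = D/d = 138.0/11.0 = 12.5455; K_W = (4C−1)/(4C−4)+0.615/C = 1.1140; K_s = 1+0.5/C = 1.0399
F_a = (F_max−F_min)/2 = 568 N; F_m = (F_max+F_min)/2 = 962 N
τ_a = K_W·8F_aD/(πd³) = 1.1140 × 149.96 = 167.06 MPa
τ_m = K_s·8F_mD/(πd³) = 1.0399 × 253.99 = 264.11 MPa
Goodman: 1/n_f = τ_a/S_se + τ_m/S_su = 167.06/420 + 264.11/1130 = 0.39776 + 0.23373 = 0.63149
n_f = 1/0.63149 = 1.584

1.58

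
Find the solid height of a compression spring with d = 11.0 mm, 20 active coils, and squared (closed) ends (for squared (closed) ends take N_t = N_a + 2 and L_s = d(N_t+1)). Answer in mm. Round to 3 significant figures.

squared (closed) ends: N_t = N_a + 2 = 20 + 2 = 22
L_s = d·(N_t+1) = 11.0 × 23 = 253 mm

253 mm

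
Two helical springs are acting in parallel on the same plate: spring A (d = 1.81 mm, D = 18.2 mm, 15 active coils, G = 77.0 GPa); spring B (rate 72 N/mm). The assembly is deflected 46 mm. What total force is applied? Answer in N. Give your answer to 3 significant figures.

k_A = Gd⁴/(8D³N_a) = (77.0×10³)(1.81⁴)/(8·18.2³·15) = 1.1424 N/mm
Parallel: k_eq = 1.1424 + 72 = 73.142 N/mm
F = k_eq·δ = 73.142·46 = 3364.5 N

3360 N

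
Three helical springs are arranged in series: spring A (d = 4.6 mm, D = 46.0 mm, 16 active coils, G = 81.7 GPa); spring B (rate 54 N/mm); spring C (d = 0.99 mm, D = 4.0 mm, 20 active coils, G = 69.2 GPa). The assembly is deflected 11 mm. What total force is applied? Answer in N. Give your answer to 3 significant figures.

21.4 N

k_A = Gd⁴/(8D³N_a) = (81.7×10³)(4.6⁴)/(8·46.0³·16) = 2.9361 N/mm
k_C = Gd⁴/(8D³N_a) = (69.2×10³)(0.99⁴)/(8·4.0³·20) = 6.4915 N/mm
Series: 1/k_eq = 1/2.9361 + 1/54 + 1/6.4915 = 0.51315; k_eq = 1.9487 N/mm
F = k_eq·δ = 1.9487·11 = 21.436 N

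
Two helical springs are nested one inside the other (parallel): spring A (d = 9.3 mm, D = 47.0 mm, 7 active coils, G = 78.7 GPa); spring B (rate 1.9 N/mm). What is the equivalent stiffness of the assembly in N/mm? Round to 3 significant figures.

k_A = Gd⁴/(8D³N_a) = (78.7×10³)(9.3⁴)/(8·47.0³·7) = 101.26 N/mm
Parallel: k_eq = 101.26 + 1.9 = 103.16 N/mm

103 N/mm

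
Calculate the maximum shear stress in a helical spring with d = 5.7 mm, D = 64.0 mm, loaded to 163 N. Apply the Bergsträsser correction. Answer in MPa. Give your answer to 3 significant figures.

Spring index C = D/d = 64.0/5.7 = 11.2281
K_B = (4C+2)/(4C−3) = 46.912/41.912 = 1.1193
τ₀ = 8FD/(πd³) = 8·163·64.0/(π·5.7³) = 83456/581.8 = 143.44 MPa
τ_max = K·τ₀ = 1.1193 × 143.44 = 160.56 MPa

161 MPa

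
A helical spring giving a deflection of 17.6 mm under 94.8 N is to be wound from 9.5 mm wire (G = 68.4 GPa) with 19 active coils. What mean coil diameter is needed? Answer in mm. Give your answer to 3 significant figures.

88.0 mm

Required rate k = F/δ = 94.8/17.6 = 5.3864 N/mm
D = (Gd⁴/(8N_a·k))^(1/3) = (68.4×10³·9.5⁴/(8·19·5.3864))^(1/3)
  = (680474)^(1/3) = 87.9570 mm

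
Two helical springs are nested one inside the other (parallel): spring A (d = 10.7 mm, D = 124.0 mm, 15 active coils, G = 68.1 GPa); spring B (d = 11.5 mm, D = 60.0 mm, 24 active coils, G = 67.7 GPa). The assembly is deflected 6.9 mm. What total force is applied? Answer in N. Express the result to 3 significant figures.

224 N

k_A = Gd⁴/(8D³N_a) = (68.1×10³)(10.7⁴)/(8·124.0³·15) = 3.9015 N/mm
k_B = Gd⁴/(8D³N_a) = (67.7×10³)(11.5⁴)/(8·60.0³·24) = 28.551 N/mm
Parallel: k_eq = 3.9015 + 28.551 = 32.453 N/mm
F = k_eq·δ = 32.453·6.9 = 223.92 N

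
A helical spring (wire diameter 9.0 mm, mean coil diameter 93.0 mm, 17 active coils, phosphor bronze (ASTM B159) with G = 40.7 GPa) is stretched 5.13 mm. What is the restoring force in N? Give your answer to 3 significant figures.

12.5 N

k = Gd⁴/(8D³N_a) = (40.7×10³)(9.0⁴)/(8·93.0³·17) = 2.4411 N/mm
F = k·δ = 2.4411 × 5.13 = 12.523 N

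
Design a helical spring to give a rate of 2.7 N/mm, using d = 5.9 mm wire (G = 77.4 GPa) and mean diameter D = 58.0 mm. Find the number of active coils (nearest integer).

N_a = Gd⁴/(8D³k) = (77.4×10³ × 5.9⁴)/(8 × 58.0³ × 2.7)
    = 9.37884e+07 / 4.21442e+06 = 22.25 → 22 coils

22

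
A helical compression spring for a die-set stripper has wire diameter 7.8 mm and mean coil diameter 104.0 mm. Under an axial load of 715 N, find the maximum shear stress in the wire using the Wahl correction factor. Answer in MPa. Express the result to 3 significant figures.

Spring index C = D/d = 104.0/7.8 = 13.3333
K_W = (4C−1)/(4C−4) + 0.615/C = 52.333/49.333 + 0.0461 = 1.1069
τ₀ = 8FD/(πd³) = 8·715·104.0/(π·7.8³) = 594880/1490.8 = 399.02 MPa
τ_max = K·τ₀ = 1.1069 × 399.02 = 441.69 MPa

442 MPa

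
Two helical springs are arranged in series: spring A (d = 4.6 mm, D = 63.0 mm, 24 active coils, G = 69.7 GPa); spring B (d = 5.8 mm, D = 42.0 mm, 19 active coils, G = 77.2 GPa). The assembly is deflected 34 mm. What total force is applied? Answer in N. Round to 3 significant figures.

k_A = Gd⁴/(8D³N_a) = (69.7×10³)(4.6⁴)/(8·63.0³·24) = 0.65004 N/mm
k_B = Gd⁴/(8D³N_a) = (77.2×10³)(5.8⁴)/(8·42.0³·19) = 7.7578 N/mm
Series: 1/k_eq = 1/0.65004 + 1/7.7578 = 1.6673; k_eq = 0.59978 N/mm
F = k_eq·δ = 0.59978·34 = 20.393 N

20.4 N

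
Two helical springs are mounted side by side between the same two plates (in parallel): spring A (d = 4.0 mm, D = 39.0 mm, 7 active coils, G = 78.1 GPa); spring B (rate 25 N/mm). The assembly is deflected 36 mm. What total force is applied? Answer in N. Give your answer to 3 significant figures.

1120 N

k_A = Gd⁴/(8D³N_a) = (78.1×10³)(4.0⁴)/(8·39.0³·7) = 6.0188 N/mm
Parallel: k_eq = 6.0188 + 25 = 31.019 N/mm
F = k_eq·δ = 31.019·36 = 1116.7 N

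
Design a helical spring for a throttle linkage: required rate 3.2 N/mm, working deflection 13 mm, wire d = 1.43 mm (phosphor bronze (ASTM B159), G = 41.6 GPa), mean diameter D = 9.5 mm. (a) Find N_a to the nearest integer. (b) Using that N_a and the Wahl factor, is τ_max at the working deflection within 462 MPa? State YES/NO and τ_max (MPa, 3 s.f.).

N_a = Gd⁴/(8D³k) = (41.6×10³)(1.43⁴)/(8·9.5³·3.2) = 7.926 → N_a = 8
Actual rate k = Gd⁴/(8D³·8) = 3.1702 N/mm
Working load F = kδ = 3.1702·13 = 41.213 N
C = 9.5/1.43 = 6.6434; K_W = (4C−1)/(4C−4)+0.615/C = 1.2255
τ_max = K_W·8FD/(πd³) = 1.2255·340.95 = 417.82 MPa
τ_max ≤ 462 MPa → acceptable

(a) 8 coils; (b) YES, τ_max = 418 MPa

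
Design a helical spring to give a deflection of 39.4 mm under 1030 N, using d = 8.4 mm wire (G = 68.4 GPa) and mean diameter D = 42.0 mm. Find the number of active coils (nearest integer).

22

Required rate k = F/δ = 1030/39.4 = 26.142 N/mm
N_a = Gd⁴/(8D³k) = (68.4×10³ × 8.4⁴)/(8 × 42.0³ × 26.142)
    = 3.40544e+08 / 1.54945e+07 = 21.98 → 22 coils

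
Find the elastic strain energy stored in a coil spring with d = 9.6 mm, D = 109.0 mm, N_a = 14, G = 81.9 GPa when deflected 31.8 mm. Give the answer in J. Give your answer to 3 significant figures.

k = Gd⁴/(8D³N_a) = (81.9×10³)(9.6⁴)/(8·109.0³·14) = 4.7959 N/mm
U = ½kδ² = 0.5 × 4.7959 × 31.8² = 2424.9 N·mm = 2.4249 J

2.42 J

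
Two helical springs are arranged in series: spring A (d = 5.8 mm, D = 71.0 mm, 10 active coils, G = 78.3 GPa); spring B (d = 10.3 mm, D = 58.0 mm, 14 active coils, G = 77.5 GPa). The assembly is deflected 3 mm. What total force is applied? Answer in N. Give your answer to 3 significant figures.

8.62 N

k_A = Gd⁴/(8D³N_a) = (78.3×10³)(5.8⁴)/(8·71.0³·10) = 3.0946 N/mm
k_B = Gd⁴/(8D³N_a) = (77.5×10³)(10.3⁴)/(8·58.0³·14) = 39.916 N/mm
Series: 1/k_eq = 1/3.0946 + 1/39.916 = 0.34819; k_eq = 2.872 N/mm
F = k_eq·δ = 2.872·3 = 8.6159 N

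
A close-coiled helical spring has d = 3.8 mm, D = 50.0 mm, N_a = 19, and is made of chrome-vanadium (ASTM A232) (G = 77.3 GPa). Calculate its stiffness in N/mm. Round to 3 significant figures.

k = Gd⁴/(8D³N_a) = (77.3×10³ × 3.8⁴) / (8 × 50.0³ × 19)
  = 1.61181e+07 / 1.9e+07 = 0.84832 N/mm

0.848 N/mm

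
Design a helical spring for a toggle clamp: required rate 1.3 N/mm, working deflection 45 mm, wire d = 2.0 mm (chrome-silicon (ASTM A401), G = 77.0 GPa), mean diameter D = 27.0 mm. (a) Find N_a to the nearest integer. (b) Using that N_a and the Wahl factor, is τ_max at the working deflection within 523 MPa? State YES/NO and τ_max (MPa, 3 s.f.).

N_a = Gd⁴/(8D³k) = (77.0×10³)(2.0⁴)/(8·27.0³·1.3) = 6.018 → N_a = 6
Actual rate k = Gd⁴/(8D³·6) = 1.304 N/mm
Working load F = kδ = 1.304·45 = 58.68 N
C = 27.0/2.0 = 13.5000; K_W = (4C−1)/(4C−4)+0.615/C = 1.1056
τ_max = K_W·8FD/(πd³) = 1.1056·504.32 = 557.55 MPa
τ_max > 523 MPa → exceeds allowable

(a) 6 coils; (b) NO, τ_max = 558 MPa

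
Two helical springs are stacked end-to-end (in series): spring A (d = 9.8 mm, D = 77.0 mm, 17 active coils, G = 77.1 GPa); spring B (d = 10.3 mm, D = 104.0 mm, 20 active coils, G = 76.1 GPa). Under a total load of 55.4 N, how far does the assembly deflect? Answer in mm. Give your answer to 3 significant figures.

k_A = Gd⁴/(8D³N_a) = (77.1×10³)(9.8⁴)/(8·77.0³·17) = 11.454 N/mm
k_B = Gd⁴/(8D³N_a) = (76.1×10³)(10.3⁴)/(8·104.0³·20) = 4.759 N/mm
Series: 1/k_eq = 1/11.454 + 1/4.759 = 0.29744; k_eq = 3.3621 N/mm
δ = F/k_eq = 55.4/3.3621 = 16.478 mm

16.5 mm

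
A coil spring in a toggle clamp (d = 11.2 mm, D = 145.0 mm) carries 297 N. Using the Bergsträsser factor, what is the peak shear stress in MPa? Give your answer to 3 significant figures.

86.1 MPa

Spring index C = D/d = 145.0/11.2 = 12.9464
K_B = (4C+2)/(4C−3) = 53.786/48.786 = 1.1025
τ₀ = 8FD/(πd³) = 8·297·145.0/(π·11.2³) = 344520/4413.7 = 78.057 MPa
τ_max = K·τ₀ = 1.1025 × 78.057 = 86.057 MPa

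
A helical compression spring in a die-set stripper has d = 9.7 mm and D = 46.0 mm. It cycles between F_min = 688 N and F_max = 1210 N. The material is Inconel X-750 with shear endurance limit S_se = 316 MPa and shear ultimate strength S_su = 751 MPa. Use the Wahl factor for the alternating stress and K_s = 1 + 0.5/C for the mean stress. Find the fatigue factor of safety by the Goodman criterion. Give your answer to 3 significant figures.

3.12

C = D/d = 46.0/9.7 = 4.7423; K_W = (4C−1)/(4C−4)+0.615/C = 1.3301; K_s = 1+0.5/C = 1.1054
F_a = (F_max−F_min)/2 = 261 N; F_m = (F_max+F_min)/2 = 949 N
τ_a = K_W·8F_aD/(πd³) = 1.3301 × 33.498 = 44.556 MPa
τ_m = K_s·8F_mD/(πd³) = 1.1054 × 121.8 = 134.64 MPa
Goodman: 1/n_f = τ_a/S_se + τ_m/S_su = 44.556/316 + 134.64/751 = 0.14100 + 0.17928 = 0.32028
n_f = 1/0.32028 = 3.122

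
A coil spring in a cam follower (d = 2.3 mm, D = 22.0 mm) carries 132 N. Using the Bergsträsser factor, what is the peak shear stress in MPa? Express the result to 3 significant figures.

Spring index C = D/d = 22.0/2.3 = 9.5652
K_B = (4C+2)/(4C−3) = 40.261/35.261 = 1.1418
τ₀ = 8FD/(πd³) = 8·132·22.0/(π·2.3³) = 23232/38.224 = 607.79 MPa
τ_max = K·τ₀ = 1.1418 × 607.79 = 693.97 MPa

694 MPa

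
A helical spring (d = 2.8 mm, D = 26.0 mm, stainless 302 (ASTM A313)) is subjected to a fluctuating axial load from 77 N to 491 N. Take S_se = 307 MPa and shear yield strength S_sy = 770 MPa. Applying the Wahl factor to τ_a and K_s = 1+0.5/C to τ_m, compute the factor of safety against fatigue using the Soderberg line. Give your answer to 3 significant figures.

C = D/d = 26.0/2.8 = 9.2857; K_W = (4C−1)/(4C−4)+0.615/C = 1.1567; K_s = 1+0.5/C = 1.0538
F_a = (F_max−F_min)/2 = 207 N; F_m = (F_max+F_min)/2 = 284 N
τ_a = K_W·8F_aD/(πd³) = 1.1567 × 624.32 = 722.19 MPa
τ_m = K_s·8F_mD/(πd³) = 1.0538 × 856.56 = 902.68 MPa
Soderberg: 1/n_f = τ_a/S_se + τ_m/S_sy = 722.19/307 + 902.68/770 = 2.35239 + 1.17231 = 3.5247
n_f = 1/3.5247 = 0.2837

0.284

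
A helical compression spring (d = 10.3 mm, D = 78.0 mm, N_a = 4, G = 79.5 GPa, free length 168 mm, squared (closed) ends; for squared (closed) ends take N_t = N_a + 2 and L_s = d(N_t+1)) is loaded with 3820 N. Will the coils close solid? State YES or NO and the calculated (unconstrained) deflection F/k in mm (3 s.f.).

NO, δ = 64.8 mm

k = Gd⁴/(8D³N_a) = (79.5×10³)(10.3⁴)/(8·78.0³·4) = 58.923 N/mm
N_t = 6; L_s = 10.3·7 = 72.1 mm; δ_solid = L₀ − L_s = 168 − 72.1 = 95.9 mm
δ = F/k = 3820/58.923 = 64.831 mm
δ < δ_solid → spring does not go solid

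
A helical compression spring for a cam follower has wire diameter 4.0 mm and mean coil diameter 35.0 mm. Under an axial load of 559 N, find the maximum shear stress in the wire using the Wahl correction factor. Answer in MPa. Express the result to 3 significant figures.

Spring index C = D/d = 35.0/4.0 = 8.7500
K_W = (4C−1)/(4C−4) + 0.615/C = 34.000/31.000 + 0.0703 = 1.1671
τ₀ = 8FD/(πd³) = 8·559·35.0/(π·4.0³) = 156520/201.06 = 778.47 MPa
τ_max = K·τ₀ = 1.1671 × 778.47 = 908.52 MPa

909 MPa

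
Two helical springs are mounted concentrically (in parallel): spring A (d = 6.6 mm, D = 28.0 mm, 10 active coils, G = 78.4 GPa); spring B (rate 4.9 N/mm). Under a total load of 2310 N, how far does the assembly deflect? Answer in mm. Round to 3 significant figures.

25.8 mm

k_A = Gd⁴/(8D³N_a) = (78.4×10³)(6.6⁴)/(8·28.0³·10) = 84.709 N/mm
Parallel: k_eq = 84.709 + 4.9 = 89.609 N/mm
δ = F/k_eq = 2310/89.609 = 25.779 mm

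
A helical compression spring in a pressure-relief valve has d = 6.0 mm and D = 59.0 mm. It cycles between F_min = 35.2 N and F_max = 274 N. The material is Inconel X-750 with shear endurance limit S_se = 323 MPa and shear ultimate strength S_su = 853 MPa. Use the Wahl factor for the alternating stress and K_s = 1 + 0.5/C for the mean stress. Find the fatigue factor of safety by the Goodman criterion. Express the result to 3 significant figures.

C = D/d = 59.0/6.0 = 9.8333; K_W = (4C−1)/(4C−4)+0.615/C = 1.1474; K_s = 1+0.5/C = 1.0508
F_a = (F_max−F_min)/2 = 119.4 N; F_m = (F_max+F_min)/2 = 154.6 N
τ_a = K_W·8F_aD/(πd³) = 1.1474 × 83.051 = 95.296 MPa
τ_m = K_s·8F_mD/(πd³) = 1.0508 × 107.53 = 113 MPa
Goodman: 1/n_f = τ_a/S_se + τ_m/S_su = 95.296/323 + 113/853 = 0.29503 + 0.13248 = 0.42751
n_f = 1/0.42751 = 2.339

2.34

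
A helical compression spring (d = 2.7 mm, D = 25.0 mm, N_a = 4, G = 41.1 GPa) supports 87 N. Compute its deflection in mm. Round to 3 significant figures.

19.9 mm

k = Gd⁴/(8D³N_a) = (41.1×10³)(2.7⁴)/(8·25.0³·4) = 4.3684 N/mm
δ = F/k = 87 / 4.3684 = 19.916 mm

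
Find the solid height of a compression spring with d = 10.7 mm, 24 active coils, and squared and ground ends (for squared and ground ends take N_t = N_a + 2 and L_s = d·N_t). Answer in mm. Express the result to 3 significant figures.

squared and ground ends: N_t = N_a + 2 = 24 + 2 = 26
L_s = d·N_t = 10.7 × 26 = 278.2 mm

278 mm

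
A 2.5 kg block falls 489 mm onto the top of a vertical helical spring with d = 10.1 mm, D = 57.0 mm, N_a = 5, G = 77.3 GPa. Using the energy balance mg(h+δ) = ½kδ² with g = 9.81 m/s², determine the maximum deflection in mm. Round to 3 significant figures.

15.1 mm

k = Gd⁴/(8D³N_a) = (77.3×10³)(10.1⁴)/(8·57.0³·5) = 108.59 N/mm
W = mg = 2.5 × 9.81 = 24.525 N
½kδ² − Wδ − Wh = 0 → δ = (W + √(W² + 2kWh))/k
δ = (24.525 + √(601.48 + 2.60452e+06))/108.59 = (24.525 + 1614)/108.59 = 15.09 mm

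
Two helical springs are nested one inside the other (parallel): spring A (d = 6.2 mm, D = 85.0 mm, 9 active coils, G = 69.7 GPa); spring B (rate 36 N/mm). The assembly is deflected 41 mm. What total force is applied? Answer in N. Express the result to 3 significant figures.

1570 N

k_A = Gd⁴/(8D³N_a) = (69.7×10³)(6.2⁴)/(8·85.0³·9) = 2.3292 N/mm
Parallel: k_eq = 2.3292 + 36 = 38.329 N/mm
F = k_eq·δ = 38.329·41 = 1571.5 N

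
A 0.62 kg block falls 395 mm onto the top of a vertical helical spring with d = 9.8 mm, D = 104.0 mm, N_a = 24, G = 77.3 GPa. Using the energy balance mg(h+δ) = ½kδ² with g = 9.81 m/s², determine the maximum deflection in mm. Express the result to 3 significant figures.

40.0 mm

k = Gd⁴/(8D³N_a) = (77.3×10³)(9.8⁴)/(8·104.0³·24) = 3.3013 N/mm
W = mg = 0.62 × 9.81 = 6.0822 N
½kδ² − Wδ − Wh = 0 → δ = (W + √(W² + 2kWh))/k
δ = (6.0822 + √(36.993 + 15862.5))/3.3013 = (6.0822 + 126.09)/3.3013 = 40.038 mm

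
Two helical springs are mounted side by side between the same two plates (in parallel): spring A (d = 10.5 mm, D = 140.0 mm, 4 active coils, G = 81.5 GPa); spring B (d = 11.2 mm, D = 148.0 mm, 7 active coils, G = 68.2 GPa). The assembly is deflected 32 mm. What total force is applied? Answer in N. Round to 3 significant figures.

550 N

k_A = Gd⁴/(8D³N_a) = (81.5×10³)(10.5⁴)/(8·140.0³·4) = 11.282 N/mm
k_B = Gd⁴/(8D³N_a) = (68.2×10³)(11.2⁴)/(8·148.0³·7) = 5.9113 N/mm
Parallel: k_eq = 11.282 + 5.9113 = 17.193 N/mm
F = k_eq·δ = 17.193·32 = 550.18 N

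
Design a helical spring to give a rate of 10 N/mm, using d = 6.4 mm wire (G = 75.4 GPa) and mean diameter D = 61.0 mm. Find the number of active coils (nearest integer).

7

N_a = Gd⁴/(8D³k) = (75.4×10³ × 6.4⁴)/(8 × 61.0³ × 10)
    = 1.265e+08 / 1.81585e+07 = 6.966 → 7 coils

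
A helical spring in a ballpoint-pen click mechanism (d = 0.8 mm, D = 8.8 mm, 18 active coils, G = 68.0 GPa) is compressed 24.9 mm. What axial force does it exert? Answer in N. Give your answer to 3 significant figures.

7.07 N

k = Gd⁴/(8D³N_a) = (68.0×10³)(0.8⁴)/(8·8.8³·18) = 0.28383 N/mm
F = k·δ = 0.28383 × 24.9 = 7.0674 N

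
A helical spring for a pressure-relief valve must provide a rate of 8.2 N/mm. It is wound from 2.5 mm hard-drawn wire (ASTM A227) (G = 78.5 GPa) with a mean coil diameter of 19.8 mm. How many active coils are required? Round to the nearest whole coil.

N_a = Gd⁴/(8D³k) = (78.5×10³ × 2.5⁴)/(8 × 19.8³ × 8.2)
    = 3.06641e+06 / 509213 = 6.022 → 6 coils

6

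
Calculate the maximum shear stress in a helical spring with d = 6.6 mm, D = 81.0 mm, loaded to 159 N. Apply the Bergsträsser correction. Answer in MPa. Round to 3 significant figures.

126 MPa

Spring index C = D/d = 81.0/6.6 = 12.2727
K_B = (4C+2)/(4C−3) = 51.091/46.091 = 1.1085
τ₀ = 8FD/(πd³) = 8·159·81.0/(π·6.6³) = 103032/903.2 = 114.07 MPa
τ_max = K·τ₀ = 1.1085 × 114.07 = 126.45 MPa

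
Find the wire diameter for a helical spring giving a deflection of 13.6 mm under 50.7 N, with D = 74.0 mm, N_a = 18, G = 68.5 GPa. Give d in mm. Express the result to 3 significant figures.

Required rate k = F/δ = 50.7/13.6 = 3.7279 N/mm
d = (8D³N_a·k / G)^(1/4) = (8·74.0³·18·3.7279 / (68.5×10³))^0.25
  = (3175.7)^0.25 = 7.5069 mm

7.51 mm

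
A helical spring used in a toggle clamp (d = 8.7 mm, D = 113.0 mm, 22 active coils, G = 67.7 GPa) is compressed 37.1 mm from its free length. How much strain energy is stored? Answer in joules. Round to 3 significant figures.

k = Gd⁴/(8D³N_a) = (67.7×10³)(8.7⁴)/(8·113.0³·22) = 1.5273 N/mm
U = ½kδ² = 0.5 × 1.5273 × 37.1² = 1051.1 N·mm = 1.0511 J

1.05 J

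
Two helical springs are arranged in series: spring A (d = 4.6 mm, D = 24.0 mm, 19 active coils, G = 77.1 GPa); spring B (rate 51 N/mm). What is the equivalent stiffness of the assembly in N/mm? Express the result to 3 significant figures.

k_A = Gd⁴/(8D³N_a) = (77.1×10³)(4.6⁴)/(8·24.0³·19) = 16.429 N/mm
Series: 1/k_eq = 1/16.429 + 1/51 = 0.080476; k_eq = 12.426 N/mm

12.4 N/mm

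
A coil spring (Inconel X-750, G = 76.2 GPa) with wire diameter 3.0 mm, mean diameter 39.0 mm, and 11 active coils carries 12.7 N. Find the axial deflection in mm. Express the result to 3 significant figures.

k = Gd⁴/(8D³N_a) = (76.2×10³)(3.0⁴)/(8·39.0³·11) = 1.1824 N/mm
δ = F/k = 12.7 / 1.1824 = 10.741 mm

10.7 mm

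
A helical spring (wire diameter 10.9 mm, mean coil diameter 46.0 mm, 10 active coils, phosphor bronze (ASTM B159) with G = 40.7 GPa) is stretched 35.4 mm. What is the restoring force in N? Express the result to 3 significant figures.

2610 N

k = Gd⁴/(8D³N_a) = (40.7×10³)(10.9⁴)/(8·46.0³·10) = 73.78 N/mm
F = k·δ = 73.78 × 35.4 = 2611.8 N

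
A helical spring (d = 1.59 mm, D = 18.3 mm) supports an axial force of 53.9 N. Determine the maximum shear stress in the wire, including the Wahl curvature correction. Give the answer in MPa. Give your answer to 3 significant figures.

703 MPa

Spring index C = D/d = 18.3/1.59 = 11.5094
K_W = (4C−1)/(4C−4) + 0.615/C = 45.038/42.038 + 0.0534 = 1.1248
τ₀ = 8FD/(πd³) = 8·53.9·18.3/(π·1.59³) = 7890.96/12.628 = 624.87 MPa
τ_max = K·τ₀ = 1.1248 × 624.87 = 702.85 MPa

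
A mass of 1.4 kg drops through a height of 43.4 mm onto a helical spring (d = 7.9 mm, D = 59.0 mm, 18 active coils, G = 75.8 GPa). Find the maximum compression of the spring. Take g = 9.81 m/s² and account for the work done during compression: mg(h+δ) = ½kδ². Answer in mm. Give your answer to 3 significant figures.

k = Gd⁴/(8D³N_a) = (75.8×10³)(7.9⁴)/(8·59.0³·18) = 9.983 N/mm
W = mg = 1.4 × 9.81 = 13.734 N
½kδ² − Wδ − Wh = 0 → δ = (W + √(W² + 2kWh))/k
δ = (13.734 + √(188.62 + 11900.8))/9.983 = (13.734 + 109.95)/9.983 = 12.39 mm

12.4 mm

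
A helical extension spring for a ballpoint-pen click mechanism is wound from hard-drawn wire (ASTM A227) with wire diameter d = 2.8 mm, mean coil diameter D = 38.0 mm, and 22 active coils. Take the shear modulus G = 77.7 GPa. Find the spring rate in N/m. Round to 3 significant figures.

495 N/m

k = Gd⁴/(8D³N_a) = (77.7×10³ × 2.8⁴) / (8 × 38.0³ × 22)
  = 4.77588e+06 / 9.65747e+06 = 0.49453 N/mm = 494.53 N/m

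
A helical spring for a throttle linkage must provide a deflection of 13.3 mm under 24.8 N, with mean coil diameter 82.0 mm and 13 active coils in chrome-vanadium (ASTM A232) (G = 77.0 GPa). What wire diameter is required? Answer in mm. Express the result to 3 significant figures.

Required rate k = F/δ = 24.8/13.3 = 1.8647 N/mm
d = (8D³N_a·k / G)^(1/4) = (8·82.0³·13·1.8647 / (77.0×10³))^0.25
  = (1388.6)^0.25 = 6.1044 mm

6.10 mm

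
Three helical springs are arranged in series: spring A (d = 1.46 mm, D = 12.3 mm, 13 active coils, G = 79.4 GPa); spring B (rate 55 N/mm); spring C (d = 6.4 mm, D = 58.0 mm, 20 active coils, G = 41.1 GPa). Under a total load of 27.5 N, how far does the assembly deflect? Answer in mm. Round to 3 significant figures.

27.7 mm

k_A = Gd⁴/(8D³N_a) = (79.4×10³)(1.46⁴)/(8·12.3³·13) = 1.8642 N/mm
k_C = Gd⁴/(8D³N_a) = (41.1×10³)(6.4⁴)/(8·58.0³·20) = 2.2088 N/mm
Series: 1/k_eq = 1/1.8642 + 1/55 + 1/2.2088 = 1.0073; k_eq = 0.9927 N/mm
δ = F/k_eq = 27.5/0.9927 = 27.702 mm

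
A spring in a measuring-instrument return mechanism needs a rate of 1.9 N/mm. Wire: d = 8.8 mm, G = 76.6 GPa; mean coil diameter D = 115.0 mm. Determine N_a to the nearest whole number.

20

N_a = Gd⁴/(8D³k) = (76.6×10³ × 8.8⁴)/(8 × 115.0³ × 1.9)
    = 4.59367e+08 / 2.31173e+07 = 19.87 → 20 coils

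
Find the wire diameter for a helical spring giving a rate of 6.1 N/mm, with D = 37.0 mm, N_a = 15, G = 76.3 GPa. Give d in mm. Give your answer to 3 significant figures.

d = (8D³N_a·k / G)^(1/4) = (8·37.0³·15·6.1 / (76.3×10³))^0.25
  = (485.95)^0.25 = 4.6951 mm

4.70 mm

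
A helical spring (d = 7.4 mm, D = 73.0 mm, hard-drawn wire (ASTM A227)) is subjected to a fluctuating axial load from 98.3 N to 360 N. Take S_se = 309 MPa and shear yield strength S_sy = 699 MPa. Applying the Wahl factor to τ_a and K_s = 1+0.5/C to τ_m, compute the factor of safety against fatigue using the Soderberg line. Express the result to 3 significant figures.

C = D/d = 73.0/7.4 = 9.8649; K_W = (4C−1)/(4C−4)+0.615/C = 1.1469; K_s = 1+0.5/C = 1.0507
F_a = (F_max−F_min)/2 = 130.85 N; F_m = (F_max+F_min)/2 = 229.15 N
τ_a = K_W·8F_aD/(πd³) = 1.1469 × 60.026 = 68.847 MPa
τ_m = K_s·8F_mD/(πd³) = 1.0507 × 105.12 = 110.45 MPa
Soderberg: 1/n_f = τ_a/S_se + τ_m/S_sy = 68.847/309 + 110.45/699 = 0.22281 + 0.15801 = 0.38082
n_f = 1/0.38082 = 2.626

2.63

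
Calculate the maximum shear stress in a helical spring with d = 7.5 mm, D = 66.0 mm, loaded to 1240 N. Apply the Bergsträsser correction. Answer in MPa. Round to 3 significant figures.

571 MPa

Spring index C = D/d = 66.0/7.5 = 8.8000
K_B = (4C+2)/(4C−3) = 37.200/32.200 = 1.1553
τ₀ = 8FD/(πd³) = 8·1240·66.0/(π·7.5³) = 654720/1325.4 = 493.99 MPa
τ_max = K·τ₀ = 1.1553 × 493.99 = 570.7 MPa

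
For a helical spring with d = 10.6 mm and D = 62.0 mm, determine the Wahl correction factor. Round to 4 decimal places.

1.2598

C = D/d = 62.0/10.6 = 5.8491
K_W = (4C−1)/(4C−4) + 0.615/C = 22.396/19.396 + 0.1051 = 1.2598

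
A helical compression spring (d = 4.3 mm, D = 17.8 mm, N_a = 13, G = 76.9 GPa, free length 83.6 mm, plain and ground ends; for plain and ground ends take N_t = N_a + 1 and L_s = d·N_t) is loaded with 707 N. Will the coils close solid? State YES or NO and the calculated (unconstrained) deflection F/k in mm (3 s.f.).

NO, δ = 15.8 mm

k = Gd⁴/(8D³N_a) = (76.9×10³)(4.3⁴)/(8·17.8³·13) = 44.824 N/mm
N_t = 14; L_s = 4.3·14 = 60.2 mm; δ_solid = L₀ − L_s = 83.6 − 60.2 = 23.4 mm
δ = F/k = 707/44.824 = 15.773 mm
δ < δ_solid → spring does not go solid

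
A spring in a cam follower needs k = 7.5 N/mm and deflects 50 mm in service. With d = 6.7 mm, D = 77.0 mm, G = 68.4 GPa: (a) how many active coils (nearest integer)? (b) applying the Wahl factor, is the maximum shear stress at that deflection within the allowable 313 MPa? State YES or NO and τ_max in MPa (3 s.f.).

N_a = Gd⁴/(8D³k) = (68.4×10³)(6.7⁴)/(8·77.0³·7.5) = 5.032 → N_a = 5
Actual rate k = Gd⁴/(8D³·5) = 7.5478 N/mm
Working load F = kδ = 7.5478·50 = 377.39 N
C = 77.0/6.7 = 11.4925; K_W = (4C−1)/(4C−4)+0.615/C = 1.1250
τ_max = K_W·8FD/(πd³) = 1.1250·246.04 = 276.79 MPa
τ_max ≤ 313 MPa → acceptable

(a) 5 coils; (b) YES, τ_max = 277 MPa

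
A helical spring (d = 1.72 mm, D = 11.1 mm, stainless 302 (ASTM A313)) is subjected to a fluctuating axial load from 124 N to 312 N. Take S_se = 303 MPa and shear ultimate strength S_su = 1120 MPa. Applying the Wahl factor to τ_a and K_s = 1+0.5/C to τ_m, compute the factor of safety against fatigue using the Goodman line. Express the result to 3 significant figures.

0.304

C = D/d = 11.1/1.72 = 6.4535; K_W = (4C−1)/(4C−4)+0.615/C = 1.2328; K_s = 1+0.5/C = 1.0775
F_a = (F_max−F_min)/2 = 94 N; F_m = (F_max+F_min)/2 = 218 N
τ_a = K_W·8F_aD/(πd³) = 1.2328 × 522.16 = 643.73 MPa
τ_m = K_s·8F_mD/(πd³) = 1.0775 × 1211 = 1304.8 MPa
Goodman: 1/n_f = τ_a/S_se + τ_m/S_su = 643.73/303 + 1304.8/1120 = 2.12454 + 1.16500 = 3.2895
n_f = 1/3.2895 = 0.304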